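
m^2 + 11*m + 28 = (m + 4)*(m + 7)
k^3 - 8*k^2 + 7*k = k*(k - 7)*(k - 1)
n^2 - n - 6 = (n - 3)*(n + 2)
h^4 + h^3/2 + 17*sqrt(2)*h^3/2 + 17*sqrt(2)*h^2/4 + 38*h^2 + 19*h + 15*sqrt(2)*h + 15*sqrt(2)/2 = (h + 1/2)*(h + sqrt(2)/2)*(h + 3*sqrt(2))*(h + 5*sqrt(2))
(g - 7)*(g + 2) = g^2 - 5*g - 14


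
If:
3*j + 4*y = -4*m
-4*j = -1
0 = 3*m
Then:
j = 1/4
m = 0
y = -3/16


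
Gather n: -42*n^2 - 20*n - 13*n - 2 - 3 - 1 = -42*n^2 - 33*n - 6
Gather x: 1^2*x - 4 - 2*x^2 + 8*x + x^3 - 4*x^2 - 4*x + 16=x^3 - 6*x^2 + 5*x + 12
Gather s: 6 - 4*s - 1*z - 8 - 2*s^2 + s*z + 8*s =-2*s^2 + s*(z + 4) - z - 2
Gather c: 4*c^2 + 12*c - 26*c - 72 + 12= 4*c^2 - 14*c - 60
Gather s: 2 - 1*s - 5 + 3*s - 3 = 2*s - 6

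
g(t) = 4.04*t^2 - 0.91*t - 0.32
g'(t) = 8.08*t - 0.91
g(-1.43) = 9.24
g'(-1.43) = -12.46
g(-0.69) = 2.23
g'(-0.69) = -6.49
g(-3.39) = 49.19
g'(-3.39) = -28.30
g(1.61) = 8.69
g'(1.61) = 12.10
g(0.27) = -0.27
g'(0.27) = 1.27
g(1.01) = 2.88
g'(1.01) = 7.25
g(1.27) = 5.04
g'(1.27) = 9.35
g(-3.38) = 48.91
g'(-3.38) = -28.22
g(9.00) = 318.73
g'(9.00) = 71.81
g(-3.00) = 38.77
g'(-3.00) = -25.15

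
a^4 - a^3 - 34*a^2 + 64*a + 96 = (a - 4)^2*(a + 1)*(a + 6)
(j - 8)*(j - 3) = j^2 - 11*j + 24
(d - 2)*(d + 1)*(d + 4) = d^3 + 3*d^2 - 6*d - 8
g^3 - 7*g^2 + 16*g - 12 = (g - 3)*(g - 2)^2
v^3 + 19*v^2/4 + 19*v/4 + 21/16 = (v + 1/2)*(v + 3/4)*(v + 7/2)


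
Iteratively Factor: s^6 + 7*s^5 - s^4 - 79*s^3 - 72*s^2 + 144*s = (s - 1)*(s^5 + 8*s^4 + 7*s^3 - 72*s^2 - 144*s) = (s - 3)*(s - 1)*(s^4 + 11*s^3 + 40*s^2 + 48*s) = (s - 3)*(s - 1)*(s + 4)*(s^3 + 7*s^2 + 12*s) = s*(s - 3)*(s - 1)*(s + 4)*(s^2 + 7*s + 12) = s*(s - 3)*(s - 1)*(s + 3)*(s + 4)*(s + 4)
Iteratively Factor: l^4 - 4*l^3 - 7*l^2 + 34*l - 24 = (l - 1)*(l^3 - 3*l^2 - 10*l + 24) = (l - 1)*(l + 3)*(l^2 - 6*l + 8) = (l - 4)*(l - 1)*(l + 3)*(l - 2)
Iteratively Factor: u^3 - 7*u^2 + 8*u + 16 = (u + 1)*(u^2 - 8*u + 16) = (u - 4)*(u + 1)*(u - 4)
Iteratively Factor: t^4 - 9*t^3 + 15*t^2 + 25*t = (t - 5)*(t^3 - 4*t^2 - 5*t) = (t - 5)*(t + 1)*(t^2 - 5*t) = (t - 5)^2*(t + 1)*(t)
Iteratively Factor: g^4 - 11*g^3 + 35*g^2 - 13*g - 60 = (g - 5)*(g^3 - 6*g^2 + 5*g + 12) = (g - 5)*(g - 4)*(g^2 - 2*g - 3) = (g - 5)*(g - 4)*(g + 1)*(g - 3)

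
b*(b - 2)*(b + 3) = b^3 + b^2 - 6*b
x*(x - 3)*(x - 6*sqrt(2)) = x^3 - 6*sqrt(2)*x^2 - 3*x^2 + 18*sqrt(2)*x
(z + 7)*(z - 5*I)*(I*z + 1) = I*z^3 + 6*z^2 + 7*I*z^2 + 42*z - 5*I*z - 35*I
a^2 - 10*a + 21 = (a - 7)*(a - 3)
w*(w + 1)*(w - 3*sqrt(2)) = w^3 - 3*sqrt(2)*w^2 + w^2 - 3*sqrt(2)*w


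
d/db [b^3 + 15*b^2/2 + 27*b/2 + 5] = 3*b^2 + 15*b + 27/2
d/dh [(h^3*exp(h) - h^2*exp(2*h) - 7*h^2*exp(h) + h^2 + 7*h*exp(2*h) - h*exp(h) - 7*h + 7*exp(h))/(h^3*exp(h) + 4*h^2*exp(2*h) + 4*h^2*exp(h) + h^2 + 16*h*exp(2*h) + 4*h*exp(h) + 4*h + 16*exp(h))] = (-5*h^3*exp(h) + 20*h^2*exp(h) + 11*h^2 + 158*h*exp(h) - 44*exp(2*h) - 140*exp(h))/(h^4 + 8*h^3*exp(h) + 8*h^3 + 16*h^2*exp(2*h) + 64*h^2*exp(h) + 16*h^2 + 128*h*exp(2*h) + 128*h*exp(h) + 256*exp(2*h))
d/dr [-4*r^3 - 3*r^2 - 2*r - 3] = -12*r^2 - 6*r - 2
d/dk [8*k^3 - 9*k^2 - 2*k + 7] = 24*k^2 - 18*k - 2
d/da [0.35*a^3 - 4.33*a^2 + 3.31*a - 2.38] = 1.05*a^2 - 8.66*a + 3.31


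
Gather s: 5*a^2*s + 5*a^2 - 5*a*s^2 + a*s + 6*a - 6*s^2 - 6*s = 5*a^2 + 6*a + s^2*(-5*a - 6) + s*(5*a^2 + a - 6)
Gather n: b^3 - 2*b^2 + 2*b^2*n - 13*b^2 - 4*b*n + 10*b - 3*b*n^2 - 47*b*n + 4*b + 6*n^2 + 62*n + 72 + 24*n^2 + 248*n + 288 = b^3 - 15*b^2 + 14*b + n^2*(30 - 3*b) + n*(2*b^2 - 51*b + 310) + 360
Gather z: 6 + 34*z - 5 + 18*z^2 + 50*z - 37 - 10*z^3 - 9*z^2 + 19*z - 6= -10*z^3 + 9*z^2 + 103*z - 42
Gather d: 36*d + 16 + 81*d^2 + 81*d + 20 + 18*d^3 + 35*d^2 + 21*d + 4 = 18*d^3 + 116*d^2 + 138*d + 40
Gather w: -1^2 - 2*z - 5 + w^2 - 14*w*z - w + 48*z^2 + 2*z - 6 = w^2 + w*(-14*z - 1) + 48*z^2 - 12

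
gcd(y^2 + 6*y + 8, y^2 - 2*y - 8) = y + 2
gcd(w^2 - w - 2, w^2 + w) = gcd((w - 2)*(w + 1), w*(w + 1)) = w + 1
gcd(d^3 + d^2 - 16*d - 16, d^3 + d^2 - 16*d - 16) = d^3 + d^2 - 16*d - 16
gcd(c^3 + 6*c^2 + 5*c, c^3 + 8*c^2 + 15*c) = c^2 + 5*c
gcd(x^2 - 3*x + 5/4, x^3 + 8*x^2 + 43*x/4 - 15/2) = x - 1/2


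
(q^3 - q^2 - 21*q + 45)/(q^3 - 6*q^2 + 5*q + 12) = (q^2 + 2*q - 15)/(q^2 - 3*q - 4)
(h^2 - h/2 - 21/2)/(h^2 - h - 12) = (h - 7/2)/(h - 4)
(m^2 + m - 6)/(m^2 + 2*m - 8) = (m + 3)/(m + 4)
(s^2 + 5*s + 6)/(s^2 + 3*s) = (s + 2)/s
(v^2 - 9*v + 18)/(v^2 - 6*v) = (v - 3)/v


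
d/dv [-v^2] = -2*v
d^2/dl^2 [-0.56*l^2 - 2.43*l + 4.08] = -1.12000000000000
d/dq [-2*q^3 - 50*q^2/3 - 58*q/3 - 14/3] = -6*q^2 - 100*q/3 - 58/3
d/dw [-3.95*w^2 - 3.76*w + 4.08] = -7.9*w - 3.76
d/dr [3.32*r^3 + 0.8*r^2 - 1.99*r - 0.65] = 9.96*r^2 + 1.6*r - 1.99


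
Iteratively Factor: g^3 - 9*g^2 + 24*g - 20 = (g - 2)*(g^2 - 7*g + 10) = (g - 5)*(g - 2)*(g - 2)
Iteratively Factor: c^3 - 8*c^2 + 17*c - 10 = (c - 2)*(c^2 - 6*c + 5) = (c - 2)*(c - 1)*(c - 5)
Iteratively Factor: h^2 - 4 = (h + 2)*(h - 2)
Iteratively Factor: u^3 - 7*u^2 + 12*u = (u - 3)*(u^2 - 4*u) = u*(u - 3)*(u - 4)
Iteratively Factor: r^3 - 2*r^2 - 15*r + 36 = (r - 3)*(r^2 + r - 12) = (r - 3)^2*(r + 4)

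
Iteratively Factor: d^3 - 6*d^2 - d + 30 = (d - 5)*(d^2 - d - 6) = (d - 5)*(d - 3)*(d + 2)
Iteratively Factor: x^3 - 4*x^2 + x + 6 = (x + 1)*(x^2 - 5*x + 6) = (x - 3)*(x + 1)*(x - 2)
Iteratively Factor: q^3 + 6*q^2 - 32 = (q + 4)*(q^2 + 2*q - 8) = (q + 4)^2*(q - 2)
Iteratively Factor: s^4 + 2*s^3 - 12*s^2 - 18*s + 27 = (s - 1)*(s^3 + 3*s^2 - 9*s - 27) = (s - 1)*(s + 3)*(s^2 - 9) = (s - 3)*(s - 1)*(s + 3)*(s + 3)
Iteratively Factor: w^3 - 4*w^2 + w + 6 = (w - 3)*(w^2 - w - 2) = (w - 3)*(w - 2)*(w + 1)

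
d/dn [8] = 0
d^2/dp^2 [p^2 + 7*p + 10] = 2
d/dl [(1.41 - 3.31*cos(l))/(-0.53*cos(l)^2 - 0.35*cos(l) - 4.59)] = (1.7543*cos(l)^2 - 1.4946*cos(l) - 15.6864)*sin(l)/(0.2809*cos(l)^4 + 0.371*cos(l)^3 + 4.9879*cos(l)^2 + 3.213*cos(l) + 21.0681)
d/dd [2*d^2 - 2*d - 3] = 4*d - 2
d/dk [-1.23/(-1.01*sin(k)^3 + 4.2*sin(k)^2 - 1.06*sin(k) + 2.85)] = (-3.7269*sin(k)^2 + 10.332*sin(k) - 1.3038)*cos(k)/(1.01*sin(k)^3 - 4.2*sin(k)^2 + 1.06*sin(k) - 2.85)^2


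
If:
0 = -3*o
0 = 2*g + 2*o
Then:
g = 0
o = 0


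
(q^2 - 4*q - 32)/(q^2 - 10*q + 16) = (q + 4)/(q - 2)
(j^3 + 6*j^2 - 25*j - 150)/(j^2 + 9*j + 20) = (j^2 + j - 30)/(j + 4)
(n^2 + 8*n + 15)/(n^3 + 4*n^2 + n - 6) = (n + 5)/(n^2 + n - 2)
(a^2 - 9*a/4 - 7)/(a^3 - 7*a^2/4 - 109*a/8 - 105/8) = 2*(a - 4)/(2*a^2 - 7*a - 15)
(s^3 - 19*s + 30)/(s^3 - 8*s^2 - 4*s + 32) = (s^2 + 2*s - 15)/(s^2 - 6*s - 16)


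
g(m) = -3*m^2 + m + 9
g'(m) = 1 - 6*m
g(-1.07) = 4.50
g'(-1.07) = 7.42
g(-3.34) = -27.81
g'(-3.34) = 21.04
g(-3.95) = -41.76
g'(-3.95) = 24.70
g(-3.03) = -21.57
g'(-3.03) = 19.18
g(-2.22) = -8.01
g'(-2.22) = 14.32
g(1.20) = 5.88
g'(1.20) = -6.20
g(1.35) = 4.88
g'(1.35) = -7.10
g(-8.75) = -229.44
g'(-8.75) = 53.50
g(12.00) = -411.00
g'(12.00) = -71.00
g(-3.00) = -21.00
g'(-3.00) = 19.00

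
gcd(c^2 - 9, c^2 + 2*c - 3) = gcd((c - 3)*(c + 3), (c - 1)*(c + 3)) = c + 3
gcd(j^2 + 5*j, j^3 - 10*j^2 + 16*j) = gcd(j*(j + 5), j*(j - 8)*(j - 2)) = j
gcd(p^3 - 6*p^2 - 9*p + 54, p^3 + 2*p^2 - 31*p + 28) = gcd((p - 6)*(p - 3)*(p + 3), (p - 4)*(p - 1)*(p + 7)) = 1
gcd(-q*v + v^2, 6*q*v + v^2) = v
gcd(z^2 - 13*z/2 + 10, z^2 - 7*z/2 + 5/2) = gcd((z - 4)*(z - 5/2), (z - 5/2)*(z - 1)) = z - 5/2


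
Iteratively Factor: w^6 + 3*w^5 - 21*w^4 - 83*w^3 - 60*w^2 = (w)*(w^5 + 3*w^4 - 21*w^3 - 83*w^2 - 60*w) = w^2*(w^4 + 3*w^3 - 21*w^2 - 83*w - 60) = w^2*(w - 5)*(w^3 + 8*w^2 + 19*w + 12) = w^2*(w - 5)*(w + 1)*(w^2 + 7*w + 12) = w^2*(w - 5)*(w + 1)*(w + 4)*(w + 3)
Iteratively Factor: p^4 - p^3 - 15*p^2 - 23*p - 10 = (p + 1)*(p^3 - 2*p^2 - 13*p - 10) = (p + 1)^2*(p^2 - 3*p - 10) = (p + 1)^2*(p + 2)*(p - 5)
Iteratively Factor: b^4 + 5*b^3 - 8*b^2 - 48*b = (b + 4)*(b^3 + b^2 - 12*b) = b*(b + 4)*(b^2 + b - 12) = b*(b + 4)^2*(b - 3)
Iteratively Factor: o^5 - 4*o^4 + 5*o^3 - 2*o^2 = (o - 2)*(o^4 - 2*o^3 + o^2) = (o - 2)*(o - 1)*(o^3 - o^2) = (o - 2)*(o - 1)^2*(o^2) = o*(o - 2)*(o - 1)^2*(o)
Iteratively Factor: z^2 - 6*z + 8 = (z - 4)*(z - 2)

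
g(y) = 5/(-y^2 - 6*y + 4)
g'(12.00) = 0.00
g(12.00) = -0.02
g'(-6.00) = -1.88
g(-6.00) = 1.25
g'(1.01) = 4.23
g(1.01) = -1.62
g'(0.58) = 1062.03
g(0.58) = 27.23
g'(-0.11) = 1.34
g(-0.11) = 1.08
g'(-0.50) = 0.55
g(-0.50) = 0.74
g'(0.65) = 350.94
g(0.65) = -15.50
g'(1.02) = 4.02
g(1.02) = -1.58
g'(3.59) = 0.07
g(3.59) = -0.16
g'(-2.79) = 0.01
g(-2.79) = 0.39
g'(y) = 5*(2*y + 6)/(-y^2 - 6*y + 4)^2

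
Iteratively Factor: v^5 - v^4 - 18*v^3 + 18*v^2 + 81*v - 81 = (v - 3)*(v^4 + 2*v^3 - 12*v^2 - 18*v + 27) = (v - 3)*(v - 1)*(v^3 + 3*v^2 - 9*v - 27) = (v - 3)^2*(v - 1)*(v^2 + 6*v + 9) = (v - 3)^2*(v - 1)*(v + 3)*(v + 3)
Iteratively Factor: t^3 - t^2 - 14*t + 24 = (t + 4)*(t^2 - 5*t + 6) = (t - 2)*(t + 4)*(t - 3)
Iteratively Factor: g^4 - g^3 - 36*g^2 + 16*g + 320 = (g + 4)*(g^3 - 5*g^2 - 16*g + 80) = (g - 4)*(g + 4)*(g^2 - g - 20) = (g - 4)*(g + 4)^2*(g - 5)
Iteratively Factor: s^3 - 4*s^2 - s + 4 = (s - 1)*(s^2 - 3*s - 4) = (s - 1)*(s + 1)*(s - 4)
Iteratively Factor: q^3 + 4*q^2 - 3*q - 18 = (q - 2)*(q^2 + 6*q + 9) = (q - 2)*(q + 3)*(q + 3)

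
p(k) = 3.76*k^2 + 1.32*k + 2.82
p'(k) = 7.52*k + 1.32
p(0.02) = 2.85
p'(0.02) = 1.47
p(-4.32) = 67.29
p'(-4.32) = -31.17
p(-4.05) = 59.15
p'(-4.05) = -29.14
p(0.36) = 3.78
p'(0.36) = 4.03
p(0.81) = 6.36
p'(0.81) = 7.41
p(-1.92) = 14.15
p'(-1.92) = -13.12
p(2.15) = 23.04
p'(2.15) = 17.49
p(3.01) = 40.86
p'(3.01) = 23.96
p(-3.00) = 32.70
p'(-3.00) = -21.24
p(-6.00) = 130.26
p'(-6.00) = -43.80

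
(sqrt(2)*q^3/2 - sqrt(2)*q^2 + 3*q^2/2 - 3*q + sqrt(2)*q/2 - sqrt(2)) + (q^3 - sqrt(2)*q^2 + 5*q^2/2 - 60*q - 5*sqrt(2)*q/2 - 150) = sqrt(2)*q^3/2 + q^3 - 2*sqrt(2)*q^2 + 4*q^2 - 63*q - 2*sqrt(2)*q - 150 - sqrt(2)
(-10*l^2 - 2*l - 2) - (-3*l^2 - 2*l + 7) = -7*l^2 - 9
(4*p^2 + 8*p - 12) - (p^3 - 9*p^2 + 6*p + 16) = -p^3 + 13*p^2 + 2*p - 28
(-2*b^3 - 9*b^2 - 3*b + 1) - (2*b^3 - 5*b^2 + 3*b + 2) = -4*b^3 - 4*b^2 - 6*b - 1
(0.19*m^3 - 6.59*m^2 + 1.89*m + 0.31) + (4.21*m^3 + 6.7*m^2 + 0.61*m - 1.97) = 4.4*m^3 + 0.11*m^2 + 2.5*m - 1.66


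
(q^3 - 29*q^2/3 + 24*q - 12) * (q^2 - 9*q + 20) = q^5 - 56*q^4/3 + 131*q^3 - 1264*q^2/3 + 588*q - 240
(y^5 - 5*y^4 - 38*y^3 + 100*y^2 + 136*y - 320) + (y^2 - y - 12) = y^5 - 5*y^4 - 38*y^3 + 101*y^2 + 135*y - 332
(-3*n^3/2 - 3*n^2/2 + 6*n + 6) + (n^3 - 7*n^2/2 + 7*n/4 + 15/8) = -n^3/2 - 5*n^2 + 31*n/4 + 63/8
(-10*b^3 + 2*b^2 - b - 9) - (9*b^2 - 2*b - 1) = -10*b^3 - 7*b^2 + b - 8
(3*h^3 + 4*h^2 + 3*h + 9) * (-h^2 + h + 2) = -3*h^5 - h^4 + 7*h^3 + 2*h^2 + 15*h + 18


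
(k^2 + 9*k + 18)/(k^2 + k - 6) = (k + 6)/(k - 2)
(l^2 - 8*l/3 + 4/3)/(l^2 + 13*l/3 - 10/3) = (l - 2)/(l + 5)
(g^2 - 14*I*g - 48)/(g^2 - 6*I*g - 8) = (-g^2 + 14*I*g + 48)/(-g^2 + 6*I*g + 8)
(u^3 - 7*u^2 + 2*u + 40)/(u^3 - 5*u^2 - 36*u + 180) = (u^2 - 2*u - 8)/(u^2 - 36)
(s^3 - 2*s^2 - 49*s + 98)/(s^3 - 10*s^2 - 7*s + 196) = (s^2 + 5*s - 14)/(s^2 - 3*s - 28)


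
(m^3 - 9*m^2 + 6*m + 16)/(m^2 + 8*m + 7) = (m^2 - 10*m + 16)/(m + 7)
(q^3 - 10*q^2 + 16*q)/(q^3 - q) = (q^2 - 10*q + 16)/(q^2 - 1)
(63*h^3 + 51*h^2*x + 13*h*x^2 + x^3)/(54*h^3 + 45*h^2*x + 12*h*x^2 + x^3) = (7*h + x)/(6*h + x)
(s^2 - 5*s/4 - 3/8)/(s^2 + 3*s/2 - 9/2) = (s + 1/4)/(s + 3)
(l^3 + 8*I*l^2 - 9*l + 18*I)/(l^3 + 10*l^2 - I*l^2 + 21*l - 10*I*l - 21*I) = (l^2 + 9*I*l - 18)/(l^2 + 10*l + 21)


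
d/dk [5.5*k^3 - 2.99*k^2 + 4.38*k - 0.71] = 16.5*k^2 - 5.98*k + 4.38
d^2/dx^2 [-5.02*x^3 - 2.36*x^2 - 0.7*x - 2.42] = -30.12*x - 4.72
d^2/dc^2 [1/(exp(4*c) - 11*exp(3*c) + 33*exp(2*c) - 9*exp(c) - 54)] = ((-16*exp(3*c) + 99*exp(2*c) - 132*exp(c) + 9)*(-exp(4*c) + 11*exp(3*c) - 33*exp(2*c) + 9*exp(c) + 54) - 2*(4*exp(3*c) - 33*exp(2*c) + 66*exp(c) - 9)^2*exp(c))*exp(c)/(-exp(4*c) + 11*exp(3*c) - 33*exp(2*c) + 9*exp(c) + 54)^3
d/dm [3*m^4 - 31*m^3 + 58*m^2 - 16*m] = 12*m^3 - 93*m^2 + 116*m - 16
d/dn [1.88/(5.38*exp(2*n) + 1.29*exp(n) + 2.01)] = (-20.2288*exp(n) - 2.4252)*exp(n)/(5.38*exp(2*n) + 1.29*exp(n) + 2.01)^2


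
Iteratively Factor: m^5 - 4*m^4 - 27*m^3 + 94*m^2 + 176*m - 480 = (m - 5)*(m^4 + m^3 - 22*m^2 - 16*m + 96) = (m - 5)*(m + 3)*(m^3 - 2*m^2 - 16*m + 32) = (m - 5)*(m - 4)*(m + 3)*(m^2 + 2*m - 8) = (m - 5)*(m - 4)*(m - 2)*(m + 3)*(m + 4)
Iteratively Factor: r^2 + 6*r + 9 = (r + 3)*(r + 3)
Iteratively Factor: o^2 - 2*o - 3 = (o + 1)*(o - 3)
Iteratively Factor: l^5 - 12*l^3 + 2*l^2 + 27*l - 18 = (l - 1)*(l^4 + l^3 - 11*l^2 - 9*l + 18) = (l - 1)*(l + 3)*(l^3 - 2*l^2 - 5*l + 6) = (l - 1)^2*(l + 3)*(l^2 - l - 6) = (l - 3)*(l - 1)^2*(l + 3)*(l + 2)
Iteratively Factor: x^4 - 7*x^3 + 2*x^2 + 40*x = (x + 2)*(x^3 - 9*x^2 + 20*x) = x*(x + 2)*(x^2 - 9*x + 20) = x*(x - 4)*(x + 2)*(x - 5)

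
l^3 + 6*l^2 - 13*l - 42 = (l - 3)*(l + 2)*(l + 7)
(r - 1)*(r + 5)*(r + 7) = r^3 + 11*r^2 + 23*r - 35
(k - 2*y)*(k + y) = k^2 - k*y - 2*y^2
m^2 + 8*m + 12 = (m + 2)*(m + 6)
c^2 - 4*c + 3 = (c - 3)*(c - 1)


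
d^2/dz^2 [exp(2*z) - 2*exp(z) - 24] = (4*exp(z) - 2)*exp(z)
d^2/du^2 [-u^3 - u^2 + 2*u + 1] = -6*u - 2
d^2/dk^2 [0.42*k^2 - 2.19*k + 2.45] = 0.840000000000000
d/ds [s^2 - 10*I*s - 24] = 2*s - 10*I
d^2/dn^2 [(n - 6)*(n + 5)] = 2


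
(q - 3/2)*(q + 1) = q^2 - q/2 - 3/2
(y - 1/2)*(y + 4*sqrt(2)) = y^2 - y/2 + 4*sqrt(2)*y - 2*sqrt(2)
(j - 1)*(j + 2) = j^2 + j - 2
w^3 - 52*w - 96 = (w - 8)*(w + 2)*(w + 6)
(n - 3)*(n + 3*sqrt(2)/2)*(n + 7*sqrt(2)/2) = n^3 - 3*n^2 + 5*sqrt(2)*n^2 - 15*sqrt(2)*n + 21*n/2 - 63/2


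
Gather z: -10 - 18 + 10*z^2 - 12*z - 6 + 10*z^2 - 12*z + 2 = 20*z^2 - 24*z - 32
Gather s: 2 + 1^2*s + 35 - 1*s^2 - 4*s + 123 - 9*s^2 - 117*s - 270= -10*s^2 - 120*s - 110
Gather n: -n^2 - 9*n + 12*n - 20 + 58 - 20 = -n^2 + 3*n + 18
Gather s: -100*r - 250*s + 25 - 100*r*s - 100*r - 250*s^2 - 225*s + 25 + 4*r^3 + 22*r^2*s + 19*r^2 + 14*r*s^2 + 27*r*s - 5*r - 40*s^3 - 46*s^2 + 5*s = 4*r^3 + 19*r^2 - 205*r - 40*s^3 + s^2*(14*r - 296) + s*(22*r^2 - 73*r - 470) + 50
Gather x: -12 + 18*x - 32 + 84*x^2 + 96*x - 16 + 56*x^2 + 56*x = 140*x^2 + 170*x - 60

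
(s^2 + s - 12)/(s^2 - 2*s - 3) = (s + 4)/(s + 1)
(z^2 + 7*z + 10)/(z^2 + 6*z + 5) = (z + 2)/(z + 1)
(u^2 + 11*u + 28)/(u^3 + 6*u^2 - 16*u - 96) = (u + 7)/(u^2 + 2*u - 24)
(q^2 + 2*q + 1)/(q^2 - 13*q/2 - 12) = 2*(q^2 + 2*q + 1)/(2*q^2 - 13*q - 24)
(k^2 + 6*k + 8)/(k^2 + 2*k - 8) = (k + 2)/(k - 2)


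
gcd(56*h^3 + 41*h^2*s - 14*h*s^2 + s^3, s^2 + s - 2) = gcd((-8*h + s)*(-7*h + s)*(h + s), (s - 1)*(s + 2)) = 1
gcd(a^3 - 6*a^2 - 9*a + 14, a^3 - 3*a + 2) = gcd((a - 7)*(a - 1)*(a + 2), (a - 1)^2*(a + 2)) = a^2 + a - 2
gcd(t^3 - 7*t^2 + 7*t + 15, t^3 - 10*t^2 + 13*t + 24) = t^2 - 2*t - 3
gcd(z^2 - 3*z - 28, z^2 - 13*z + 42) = z - 7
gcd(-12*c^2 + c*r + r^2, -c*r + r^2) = 1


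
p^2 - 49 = (p - 7)*(p + 7)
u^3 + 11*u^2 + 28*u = u*(u + 4)*(u + 7)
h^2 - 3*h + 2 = (h - 2)*(h - 1)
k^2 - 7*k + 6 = (k - 6)*(k - 1)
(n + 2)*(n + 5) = n^2 + 7*n + 10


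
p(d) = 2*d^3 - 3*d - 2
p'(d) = 6*d^2 - 3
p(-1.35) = -2.87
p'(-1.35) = 7.94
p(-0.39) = -0.95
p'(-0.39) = -2.09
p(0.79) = -3.38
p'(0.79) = 0.74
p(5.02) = 235.95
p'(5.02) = 148.20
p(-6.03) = -422.42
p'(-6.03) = 215.17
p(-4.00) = -118.00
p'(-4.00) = 93.00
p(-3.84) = -103.73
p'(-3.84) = 85.47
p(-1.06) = -1.20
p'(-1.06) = 3.74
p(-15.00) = -6707.00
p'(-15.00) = 1347.00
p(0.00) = -2.00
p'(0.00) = -3.00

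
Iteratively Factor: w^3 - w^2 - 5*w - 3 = (w + 1)*(w^2 - 2*w - 3) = (w - 3)*(w + 1)*(w + 1)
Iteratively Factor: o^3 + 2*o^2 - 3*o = (o + 3)*(o^2 - o) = o*(o + 3)*(o - 1)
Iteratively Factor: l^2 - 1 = (l + 1)*(l - 1)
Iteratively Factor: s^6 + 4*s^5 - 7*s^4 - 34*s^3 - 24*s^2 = (s)*(s^5 + 4*s^4 - 7*s^3 - 34*s^2 - 24*s) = s^2*(s^4 + 4*s^3 - 7*s^2 - 34*s - 24) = s^2*(s + 1)*(s^3 + 3*s^2 - 10*s - 24) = s^2*(s - 3)*(s + 1)*(s^2 + 6*s + 8) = s^2*(s - 3)*(s + 1)*(s + 2)*(s + 4)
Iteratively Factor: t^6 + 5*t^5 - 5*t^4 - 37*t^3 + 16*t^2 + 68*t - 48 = (t - 1)*(t^5 + 6*t^4 + t^3 - 36*t^2 - 20*t + 48) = (t - 1)*(t + 4)*(t^4 + 2*t^3 - 7*t^2 - 8*t + 12) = (t - 2)*(t - 1)*(t + 4)*(t^3 + 4*t^2 + t - 6) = (t - 2)*(t - 1)^2*(t + 4)*(t^2 + 5*t + 6) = (t - 2)*(t - 1)^2*(t + 2)*(t + 4)*(t + 3)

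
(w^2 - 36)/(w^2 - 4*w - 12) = (w + 6)/(w + 2)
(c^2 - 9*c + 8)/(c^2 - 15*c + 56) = (c - 1)/(c - 7)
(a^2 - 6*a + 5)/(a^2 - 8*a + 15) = (a - 1)/(a - 3)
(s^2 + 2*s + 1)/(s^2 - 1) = (s + 1)/(s - 1)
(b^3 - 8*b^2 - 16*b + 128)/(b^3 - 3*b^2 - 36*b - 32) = (b - 4)/(b + 1)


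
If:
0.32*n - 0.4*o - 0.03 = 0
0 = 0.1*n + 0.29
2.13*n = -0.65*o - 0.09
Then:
No Solution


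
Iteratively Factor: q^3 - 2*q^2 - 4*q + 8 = (q - 2)*(q^2 - 4) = (q - 2)^2*(q + 2)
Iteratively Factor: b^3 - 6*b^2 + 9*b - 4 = (b - 4)*(b^2 - 2*b + 1) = (b - 4)*(b - 1)*(b - 1)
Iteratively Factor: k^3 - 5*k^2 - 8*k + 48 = (k - 4)*(k^2 - k - 12) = (k - 4)^2*(k + 3)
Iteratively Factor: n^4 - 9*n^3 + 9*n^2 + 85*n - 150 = (n - 5)*(n^3 - 4*n^2 - 11*n + 30) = (n - 5)*(n + 3)*(n^2 - 7*n + 10) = (n - 5)^2*(n + 3)*(n - 2)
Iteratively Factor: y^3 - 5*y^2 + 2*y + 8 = (y + 1)*(y^2 - 6*y + 8) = (y - 4)*(y + 1)*(y - 2)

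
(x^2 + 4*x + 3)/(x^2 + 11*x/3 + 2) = 3*(x + 1)/(3*x + 2)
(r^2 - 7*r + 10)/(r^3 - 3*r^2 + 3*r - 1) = (r^2 - 7*r + 10)/(r^3 - 3*r^2 + 3*r - 1)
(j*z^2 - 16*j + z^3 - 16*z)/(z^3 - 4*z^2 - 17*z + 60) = (j*z - 4*j + z^2 - 4*z)/(z^2 - 8*z + 15)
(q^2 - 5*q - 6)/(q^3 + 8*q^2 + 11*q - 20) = (q^2 - 5*q - 6)/(q^3 + 8*q^2 + 11*q - 20)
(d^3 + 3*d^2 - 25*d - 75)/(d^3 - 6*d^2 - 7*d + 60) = (d + 5)/(d - 4)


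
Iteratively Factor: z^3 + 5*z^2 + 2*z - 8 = (z + 2)*(z^2 + 3*z - 4) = (z + 2)*(z + 4)*(z - 1)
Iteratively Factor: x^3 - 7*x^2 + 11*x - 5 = (x - 1)*(x^2 - 6*x + 5) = (x - 5)*(x - 1)*(x - 1)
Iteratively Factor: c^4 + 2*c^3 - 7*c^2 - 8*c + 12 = (c + 3)*(c^3 - c^2 - 4*c + 4) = (c - 2)*(c + 3)*(c^2 + c - 2) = (c - 2)*(c + 2)*(c + 3)*(c - 1)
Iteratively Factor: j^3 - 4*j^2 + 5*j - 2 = (j - 1)*(j^2 - 3*j + 2) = (j - 2)*(j - 1)*(j - 1)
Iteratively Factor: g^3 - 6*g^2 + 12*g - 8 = (g - 2)*(g^2 - 4*g + 4) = (g - 2)^2*(g - 2)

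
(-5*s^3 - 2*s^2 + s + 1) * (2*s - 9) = -10*s^4 + 41*s^3 + 20*s^2 - 7*s - 9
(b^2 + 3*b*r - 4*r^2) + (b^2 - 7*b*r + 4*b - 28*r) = 2*b^2 - 4*b*r + 4*b - 4*r^2 - 28*r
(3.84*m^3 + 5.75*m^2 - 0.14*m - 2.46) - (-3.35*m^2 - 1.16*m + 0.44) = 3.84*m^3 + 9.1*m^2 + 1.02*m - 2.9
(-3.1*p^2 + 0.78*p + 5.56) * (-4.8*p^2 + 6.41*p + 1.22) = 14.88*p^4 - 23.615*p^3 - 25.4702*p^2 + 36.5912*p + 6.7832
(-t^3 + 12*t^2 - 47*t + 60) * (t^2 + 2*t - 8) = -t^5 + 10*t^4 - 15*t^3 - 130*t^2 + 496*t - 480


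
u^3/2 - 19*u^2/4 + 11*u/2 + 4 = (u/2 + 1/4)*(u - 8)*(u - 2)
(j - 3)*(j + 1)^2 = j^3 - j^2 - 5*j - 3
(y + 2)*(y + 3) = y^2 + 5*y + 6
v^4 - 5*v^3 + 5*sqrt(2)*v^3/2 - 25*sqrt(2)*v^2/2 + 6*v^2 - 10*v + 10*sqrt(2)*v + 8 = (v - 4)*(v - 1)*(v + sqrt(2)/2)*(v + 2*sqrt(2))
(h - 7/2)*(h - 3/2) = h^2 - 5*h + 21/4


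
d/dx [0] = 0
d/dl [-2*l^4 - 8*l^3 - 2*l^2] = 4*l*(-2*l^2 - 6*l - 1)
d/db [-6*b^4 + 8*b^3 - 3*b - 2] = -24*b^3 + 24*b^2 - 3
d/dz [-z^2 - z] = -2*z - 1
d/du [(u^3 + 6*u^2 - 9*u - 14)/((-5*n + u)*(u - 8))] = (3*(5*n - u)*(u - 8)*(-u^2 - 4*u + 3) + (5*n - u)*(u^3 + 6*u^2 - 9*u - 14) + (u - 8)*(-u^3 - 6*u^2 + 9*u + 14))/((5*n - u)^2*(u - 8)^2)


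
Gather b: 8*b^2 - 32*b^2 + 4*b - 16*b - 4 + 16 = -24*b^2 - 12*b + 12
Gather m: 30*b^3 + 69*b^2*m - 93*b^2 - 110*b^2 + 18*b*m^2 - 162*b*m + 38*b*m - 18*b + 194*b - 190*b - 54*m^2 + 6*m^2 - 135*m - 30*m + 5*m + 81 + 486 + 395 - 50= 30*b^3 - 203*b^2 - 14*b + m^2*(18*b - 48) + m*(69*b^2 - 124*b - 160) + 912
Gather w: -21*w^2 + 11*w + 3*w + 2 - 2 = -21*w^2 + 14*w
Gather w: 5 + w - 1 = w + 4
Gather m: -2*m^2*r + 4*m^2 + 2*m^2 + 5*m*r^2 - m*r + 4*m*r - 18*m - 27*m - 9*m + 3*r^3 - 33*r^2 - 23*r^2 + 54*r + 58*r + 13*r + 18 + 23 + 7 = m^2*(6 - 2*r) + m*(5*r^2 + 3*r - 54) + 3*r^3 - 56*r^2 + 125*r + 48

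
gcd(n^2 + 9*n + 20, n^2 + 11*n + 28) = n + 4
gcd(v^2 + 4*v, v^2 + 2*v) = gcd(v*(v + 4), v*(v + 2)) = v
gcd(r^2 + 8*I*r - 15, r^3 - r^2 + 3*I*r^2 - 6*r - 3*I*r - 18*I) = r + 3*I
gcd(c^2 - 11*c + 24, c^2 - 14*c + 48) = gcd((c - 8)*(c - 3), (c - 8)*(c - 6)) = c - 8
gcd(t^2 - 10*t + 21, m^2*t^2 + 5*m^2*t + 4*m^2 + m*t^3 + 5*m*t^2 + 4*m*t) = 1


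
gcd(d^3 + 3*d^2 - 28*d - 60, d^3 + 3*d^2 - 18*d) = d + 6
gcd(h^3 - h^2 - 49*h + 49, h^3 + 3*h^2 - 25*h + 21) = h^2 + 6*h - 7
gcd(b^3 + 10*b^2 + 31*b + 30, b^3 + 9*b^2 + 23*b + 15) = b^2 + 8*b + 15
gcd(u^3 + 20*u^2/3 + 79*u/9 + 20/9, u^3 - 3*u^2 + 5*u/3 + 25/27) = u + 1/3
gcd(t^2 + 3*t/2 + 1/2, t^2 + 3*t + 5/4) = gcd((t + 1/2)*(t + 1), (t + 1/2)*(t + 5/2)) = t + 1/2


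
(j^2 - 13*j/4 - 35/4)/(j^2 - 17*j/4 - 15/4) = (4*j + 7)/(4*j + 3)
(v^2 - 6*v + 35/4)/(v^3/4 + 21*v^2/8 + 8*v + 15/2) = 2*(4*v^2 - 24*v + 35)/(2*v^3 + 21*v^2 + 64*v + 60)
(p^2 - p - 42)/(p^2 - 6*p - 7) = (p + 6)/(p + 1)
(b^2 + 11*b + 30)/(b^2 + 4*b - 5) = (b + 6)/(b - 1)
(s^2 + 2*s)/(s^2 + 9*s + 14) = s/(s + 7)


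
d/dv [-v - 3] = -1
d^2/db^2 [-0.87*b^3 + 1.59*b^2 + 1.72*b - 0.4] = 3.18 - 5.22*b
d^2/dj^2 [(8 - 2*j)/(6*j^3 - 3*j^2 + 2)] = 12*(-12*j^2*(j - 4)*(3*j - 1)^2 + (6*j^2 - 2*j + (j - 4)*(6*j - 1))*(6*j^3 - 3*j^2 + 2))/(6*j^3 - 3*j^2 + 2)^3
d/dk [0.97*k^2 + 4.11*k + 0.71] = 1.94*k + 4.11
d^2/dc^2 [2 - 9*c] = 0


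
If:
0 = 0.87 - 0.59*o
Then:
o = 1.47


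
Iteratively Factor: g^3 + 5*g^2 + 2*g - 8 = (g + 2)*(g^2 + 3*g - 4) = (g + 2)*(g + 4)*(g - 1)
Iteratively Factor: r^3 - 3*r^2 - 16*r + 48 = (r - 3)*(r^2 - 16) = (r - 3)*(r + 4)*(r - 4)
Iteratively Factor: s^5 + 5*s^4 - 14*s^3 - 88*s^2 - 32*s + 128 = (s - 1)*(s^4 + 6*s^3 - 8*s^2 - 96*s - 128) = (s - 1)*(s + 4)*(s^3 + 2*s^2 - 16*s - 32) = (s - 1)*(s + 4)^2*(s^2 - 2*s - 8) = (s - 4)*(s - 1)*(s + 4)^2*(s + 2)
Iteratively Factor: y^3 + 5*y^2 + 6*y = (y + 3)*(y^2 + 2*y) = (y + 2)*(y + 3)*(y)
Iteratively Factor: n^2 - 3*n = (n)*(n - 3)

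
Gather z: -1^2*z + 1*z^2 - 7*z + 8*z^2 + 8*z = 9*z^2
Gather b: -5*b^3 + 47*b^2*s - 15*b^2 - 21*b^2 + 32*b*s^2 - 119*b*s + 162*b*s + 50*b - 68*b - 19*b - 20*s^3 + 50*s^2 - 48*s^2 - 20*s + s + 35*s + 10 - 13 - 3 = -5*b^3 + b^2*(47*s - 36) + b*(32*s^2 + 43*s - 37) - 20*s^3 + 2*s^2 + 16*s - 6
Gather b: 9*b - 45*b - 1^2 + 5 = 4 - 36*b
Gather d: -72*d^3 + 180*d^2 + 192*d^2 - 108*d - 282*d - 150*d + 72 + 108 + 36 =-72*d^3 + 372*d^2 - 540*d + 216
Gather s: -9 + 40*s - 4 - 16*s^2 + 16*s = -16*s^2 + 56*s - 13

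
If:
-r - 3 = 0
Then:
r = -3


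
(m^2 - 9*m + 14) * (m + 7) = m^3 - 2*m^2 - 49*m + 98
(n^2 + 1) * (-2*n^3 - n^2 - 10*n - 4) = -2*n^5 - n^4 - 12*n^3 - 5*n^2 - 10*n - 4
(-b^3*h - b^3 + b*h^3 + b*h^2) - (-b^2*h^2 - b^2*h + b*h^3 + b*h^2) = -b^3*h - b^3 + b^2*h^2 + b^2*h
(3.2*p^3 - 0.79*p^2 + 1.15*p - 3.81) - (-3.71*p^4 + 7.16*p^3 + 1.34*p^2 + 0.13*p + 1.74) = 3.71*p^4 - 3.96*p^3 - 2.13*p^2 + 1.02*p - 5.55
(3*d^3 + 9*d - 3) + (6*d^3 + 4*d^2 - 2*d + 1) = 9*d^3 + 4*d^2 + 7*d - 2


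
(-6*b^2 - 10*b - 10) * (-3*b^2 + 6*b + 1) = 18*b^4 - 6*b^3 - 36*b^2 - 70*b - 10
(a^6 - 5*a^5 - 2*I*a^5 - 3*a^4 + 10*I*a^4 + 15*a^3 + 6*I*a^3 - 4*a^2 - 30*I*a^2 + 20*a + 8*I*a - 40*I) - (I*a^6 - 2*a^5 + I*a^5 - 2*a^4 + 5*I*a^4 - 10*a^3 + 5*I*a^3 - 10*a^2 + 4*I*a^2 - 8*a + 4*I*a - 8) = a^6 - I*a^6 - 3*a^5 - 3*I*a^5 - a^4 + 5*I*a^4 + 25*a^3 + I*a^3 + 6*a^2 - 34*I*a^2 + 28*a + 4*I*a + 8 - 40*I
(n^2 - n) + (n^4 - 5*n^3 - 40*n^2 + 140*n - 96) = n^4 - 5*n^3 - 39*n^2 + 139*n - 96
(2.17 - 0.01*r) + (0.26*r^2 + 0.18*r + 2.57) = 0.26*r^2 + 0.17*r + 4.74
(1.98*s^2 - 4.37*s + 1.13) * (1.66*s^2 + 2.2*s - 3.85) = 3.2868*s^4 - 2.8982*s^3 - 15.3612*s^2 + 19.3105*s - 4.3505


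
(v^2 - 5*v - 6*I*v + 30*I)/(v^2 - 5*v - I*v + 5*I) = (v - 6*I)/(v - I)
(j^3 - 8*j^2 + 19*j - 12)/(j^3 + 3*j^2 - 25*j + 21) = (j - 4)/(j + 7)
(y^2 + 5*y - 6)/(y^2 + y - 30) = (y - 1)/(y - 5)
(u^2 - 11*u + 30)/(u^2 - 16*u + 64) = (u^2 - 11*u + 30)/(u^2 - 16*u + 64)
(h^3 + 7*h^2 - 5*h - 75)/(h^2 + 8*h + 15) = (h^2 + 2*h - 15)/(h + 3)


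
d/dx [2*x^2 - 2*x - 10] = 4*x - 2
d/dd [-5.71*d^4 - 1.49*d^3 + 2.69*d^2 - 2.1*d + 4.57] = -22.84*d^3 - 4.47*d^2 + 5.38*d - 2.1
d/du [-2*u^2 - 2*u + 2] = -4*u - 2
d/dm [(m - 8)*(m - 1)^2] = (m - 1)*(3*m - 17)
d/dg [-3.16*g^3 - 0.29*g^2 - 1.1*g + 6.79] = -9.48*g^2 - 0.58*g - 1.1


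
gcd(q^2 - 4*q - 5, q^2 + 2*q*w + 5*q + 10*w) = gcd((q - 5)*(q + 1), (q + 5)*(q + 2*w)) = 1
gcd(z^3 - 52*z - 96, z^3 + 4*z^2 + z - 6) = z + 2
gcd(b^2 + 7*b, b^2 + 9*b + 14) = b + 7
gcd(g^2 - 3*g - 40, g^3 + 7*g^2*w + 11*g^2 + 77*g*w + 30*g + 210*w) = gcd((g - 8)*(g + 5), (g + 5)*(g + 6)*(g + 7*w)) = g + 5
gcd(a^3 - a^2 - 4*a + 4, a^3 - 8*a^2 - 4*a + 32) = a^2 - 4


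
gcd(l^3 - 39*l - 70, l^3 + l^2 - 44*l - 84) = l^2 - 5*l - 14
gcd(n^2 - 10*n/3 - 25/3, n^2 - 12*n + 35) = n - 5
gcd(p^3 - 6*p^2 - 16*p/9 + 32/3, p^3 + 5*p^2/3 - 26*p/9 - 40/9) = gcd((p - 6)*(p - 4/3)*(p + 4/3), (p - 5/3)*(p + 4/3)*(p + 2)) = p + 4/3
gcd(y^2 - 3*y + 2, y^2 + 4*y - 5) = y - 1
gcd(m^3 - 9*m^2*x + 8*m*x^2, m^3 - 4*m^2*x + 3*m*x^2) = -m^2 + m*x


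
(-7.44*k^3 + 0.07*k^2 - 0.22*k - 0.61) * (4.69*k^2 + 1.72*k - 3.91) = -34.8936*k^5 - 12.4685*k^4 + 28.179*k^3 - 3.513*k^2 - 0.189*k + 2.3851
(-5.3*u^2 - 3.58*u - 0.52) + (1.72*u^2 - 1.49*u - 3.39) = -3.58*u^2 - 5.07*u - 3.91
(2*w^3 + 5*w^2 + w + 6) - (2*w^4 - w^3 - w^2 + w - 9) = -2*w^4 + 3*w^3 + 6*w^2 + 15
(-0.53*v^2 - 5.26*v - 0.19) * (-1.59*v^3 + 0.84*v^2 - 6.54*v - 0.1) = 0.8427*v^5 + 7.9182*v^4 - 0.650099999999999*v^3 + 34.2938*v^2 + 1.7686*v + 0.019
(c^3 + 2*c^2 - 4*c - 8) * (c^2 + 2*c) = c^5 + 4*c^4 - 16*c^2 - 16*c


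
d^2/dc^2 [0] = 0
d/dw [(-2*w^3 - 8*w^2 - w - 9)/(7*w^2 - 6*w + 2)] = (-14*w^4 + 24*w^3 + 43*w^2 + 94*w - 56)/(49*w^4 - 84*w^3 + 64*w^2 - 24*w + 4)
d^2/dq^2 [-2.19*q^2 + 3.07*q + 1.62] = -4.38000000000000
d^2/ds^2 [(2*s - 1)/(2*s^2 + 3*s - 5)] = 2*((2*s - 1)*(4*s + 3)^2 - 4*(3*s + 1)*(2*s^2 + 3*s - 5))/(2*s^2 + 3*s - 5)^3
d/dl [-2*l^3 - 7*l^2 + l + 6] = -6*l^2 - 14*l + 1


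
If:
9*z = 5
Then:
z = 5/9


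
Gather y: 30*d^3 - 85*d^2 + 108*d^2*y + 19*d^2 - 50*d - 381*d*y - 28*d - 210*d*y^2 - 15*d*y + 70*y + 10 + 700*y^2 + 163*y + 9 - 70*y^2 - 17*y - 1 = 30*d^3 - 66*d^2 - 78*d + y^2*(630 - 210*d) + y*(108*d^2 - 396*d + 216) + 18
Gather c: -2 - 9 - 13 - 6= -30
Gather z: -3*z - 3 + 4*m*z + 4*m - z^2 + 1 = 4*m - z^2 + z*(4*m - 3) - 2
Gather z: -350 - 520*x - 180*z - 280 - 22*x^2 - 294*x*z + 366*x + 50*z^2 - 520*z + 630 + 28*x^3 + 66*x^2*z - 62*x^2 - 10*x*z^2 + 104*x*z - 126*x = 28*x^3 - 84*x^2 - 280*x + z^2*(50 - 10*x) + z*(66*x^2 - 190*x - 700)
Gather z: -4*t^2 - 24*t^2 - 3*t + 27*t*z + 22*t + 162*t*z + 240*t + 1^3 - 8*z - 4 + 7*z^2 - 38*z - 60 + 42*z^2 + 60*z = -28*t^2 + 259*t + 49*z^2 + z*(189*t + 14) - 63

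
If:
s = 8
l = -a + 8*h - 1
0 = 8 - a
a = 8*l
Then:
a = 8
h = 5/4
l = 1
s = 8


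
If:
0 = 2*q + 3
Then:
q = -3/2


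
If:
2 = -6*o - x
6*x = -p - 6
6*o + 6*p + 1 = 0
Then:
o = -1/6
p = 0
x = -1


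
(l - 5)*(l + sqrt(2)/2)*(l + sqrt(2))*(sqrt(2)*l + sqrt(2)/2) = sqrt(2)*l^4 - 9*sqrt(2)*l^3/2 + 3*l^3 - 27*l^2/2 - 3*sqrt(2)*l^2/2 - 15*l/2 - 9*sqrt(2)*l/2 - 5*sqrt(2)/2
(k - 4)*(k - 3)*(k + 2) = k^3 - 5*k^2 - 2*k + 24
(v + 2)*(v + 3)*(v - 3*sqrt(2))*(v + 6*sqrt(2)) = v^4 + 3*sqrt(2)*v^3 + 5*v^3 - 30*v^2 + 15*sqrt(2)*v^2 - 180*v + 18*sqrt(2)*v - 216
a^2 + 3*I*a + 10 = (a - 2*I)*(a + 5*I)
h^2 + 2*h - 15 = (h - 3)*(h + 5)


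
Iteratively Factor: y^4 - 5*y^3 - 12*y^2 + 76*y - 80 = (y - 5)*(y^3 - 12*y + 16) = (y - 5)*(y - 2)*(y^2 + 2*y - 8) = (y - 5)*(y - 2)*(y + 4)*(y - 2)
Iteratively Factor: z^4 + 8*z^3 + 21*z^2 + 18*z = (z + 3)*(z^3 + 5*z^2 + 6*z) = (z + 3)^2*(z^2 + 2*z) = (z + 2)*(z + 3)^2*(z)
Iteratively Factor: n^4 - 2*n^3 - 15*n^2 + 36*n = (n - 3)*(n^3 + n^2 - 12*n) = (n - 3)^2*(n^2 + 4*n) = n*(n - 3)^2*(n + 4)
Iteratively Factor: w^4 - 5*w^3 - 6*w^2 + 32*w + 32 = (w - 4)*(w^3 - w^2 - 10*w - 8) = (w - 4)*(w + 1)*(w^2 - 2*w - 8) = (w - 4)*(w + 1)*(w + 2)*(w - 4)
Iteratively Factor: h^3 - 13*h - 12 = (h + 3)*(h^2 - 3*h - 4) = (h + 1)*(h + 3)*(h - 4)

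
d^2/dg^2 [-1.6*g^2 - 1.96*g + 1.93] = -3.20000000000000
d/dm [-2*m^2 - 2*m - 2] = -4*m - 2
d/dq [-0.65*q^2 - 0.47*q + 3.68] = -1.3*q - 0.47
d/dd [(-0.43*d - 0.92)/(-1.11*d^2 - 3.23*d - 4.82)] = (0.4773*d^2 + 1.3889*d - (0.43*d + 0.92)*(2.22*d + 3.23) + 2.0726)/(1.11*d^2 + 3.23*d + 4.82)^2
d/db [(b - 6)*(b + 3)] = 2*b - 3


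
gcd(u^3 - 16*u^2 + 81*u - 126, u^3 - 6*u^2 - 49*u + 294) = u^2 - 13*u + 42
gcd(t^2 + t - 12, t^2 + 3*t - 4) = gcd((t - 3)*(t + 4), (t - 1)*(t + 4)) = t + 4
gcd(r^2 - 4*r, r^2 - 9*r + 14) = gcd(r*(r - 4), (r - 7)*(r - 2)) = 1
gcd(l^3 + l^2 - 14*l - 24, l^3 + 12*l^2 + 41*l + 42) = l^2 + 5*l + 6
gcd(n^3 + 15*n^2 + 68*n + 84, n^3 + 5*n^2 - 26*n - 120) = n + 6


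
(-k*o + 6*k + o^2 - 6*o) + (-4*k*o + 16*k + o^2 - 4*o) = -5*k*o + 22*k + 2*o^2 - 10*o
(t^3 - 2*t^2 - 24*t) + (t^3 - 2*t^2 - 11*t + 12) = 2*t^3 - 4*t^2 - 35*t + 12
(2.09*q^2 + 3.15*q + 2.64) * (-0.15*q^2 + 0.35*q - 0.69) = -0.3135*q^4 + 0.259*q^3 - 0.7356*q^2 - 1.2495*q - 1.8216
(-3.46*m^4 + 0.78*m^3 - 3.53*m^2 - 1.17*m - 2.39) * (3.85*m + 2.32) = -13.321*m^5 - 5.0242*m^4 - 11.7809*m^3 - 12.6941*m^2 - 11.9159*m - 5.5448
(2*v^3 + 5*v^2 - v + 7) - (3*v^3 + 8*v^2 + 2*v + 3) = -v^3 - 3*v^2 - 3*v + 4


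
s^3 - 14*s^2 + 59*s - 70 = (s - 7)*(s - 5)*(s - 2)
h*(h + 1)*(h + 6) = h^3 + 7*h^2 + 6*h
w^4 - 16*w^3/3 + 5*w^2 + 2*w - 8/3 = (w - 4)*(w - 1)^2*(w + 2/3)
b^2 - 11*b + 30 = (b - 6)*(b - 5)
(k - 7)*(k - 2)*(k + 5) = k^3 - 4*k^2 - 31*k + 70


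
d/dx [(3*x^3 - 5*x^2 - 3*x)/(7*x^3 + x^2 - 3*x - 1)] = (38*x^4 + 24*x^3 + 9*x^2 + 10*x + 3)/(49*x^6 + 14*x^5 - 41*x^4 - 20*x^3 + 7*x^2 + 6*x + 1)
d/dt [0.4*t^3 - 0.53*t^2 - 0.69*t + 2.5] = 1.2*t^2 - 1.06*t - 0.69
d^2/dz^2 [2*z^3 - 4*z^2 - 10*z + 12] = 12*z - 8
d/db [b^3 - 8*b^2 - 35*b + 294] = 3*b^2 - 16*b - 35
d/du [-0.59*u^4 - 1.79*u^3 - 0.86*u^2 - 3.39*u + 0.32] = -2.36*u^3 - 5.37*u^2 - 1.72*u - 3.39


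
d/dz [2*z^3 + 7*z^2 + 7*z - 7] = 6*z^2 + 14*z + 7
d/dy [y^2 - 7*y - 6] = 2*y - 7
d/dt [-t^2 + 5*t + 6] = 5 - 2*t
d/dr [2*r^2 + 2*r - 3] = 4*r + 2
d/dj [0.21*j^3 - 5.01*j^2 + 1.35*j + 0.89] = 0.63*j^2 - 10.02*j + 1.35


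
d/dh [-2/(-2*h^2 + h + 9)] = 2*(1 - 4*h)/(-2*h^2 + h + 9)^2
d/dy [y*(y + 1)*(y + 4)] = 3*y^2 + 10*y + 4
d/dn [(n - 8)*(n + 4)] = 2*n - 4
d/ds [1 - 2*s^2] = -4*s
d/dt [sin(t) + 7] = cos(t)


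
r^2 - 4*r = r*(r - 4)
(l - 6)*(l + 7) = l^2 + l - 42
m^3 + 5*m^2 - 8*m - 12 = (m - 2)*(m + 1)*(m + 6)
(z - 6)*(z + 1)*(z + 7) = z^3 + 2*z^2 - 41*z - 42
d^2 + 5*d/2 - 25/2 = (d - 5/2)*(d + 5)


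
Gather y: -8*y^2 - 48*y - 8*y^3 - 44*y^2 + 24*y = -8*y^3 - 52*y^2 - 24*y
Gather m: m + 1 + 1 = m + 2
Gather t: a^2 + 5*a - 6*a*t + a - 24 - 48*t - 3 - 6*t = a^2 + 6*a + t*(-6*a - 54) - 27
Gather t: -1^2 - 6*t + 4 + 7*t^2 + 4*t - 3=7*t^2 - 2*t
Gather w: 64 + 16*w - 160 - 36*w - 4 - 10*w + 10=-30*w - 90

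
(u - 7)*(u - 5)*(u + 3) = u^3 - 9*u^2 - u + 105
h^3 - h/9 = h*(h - 1/3)*(h + 1/3)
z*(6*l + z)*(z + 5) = 6*l*z^2 + 30*l*z + z^3 + 5*z^2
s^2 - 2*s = s*(s - 2)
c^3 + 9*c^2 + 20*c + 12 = (c + 1)*(c + 2)*(c + 6)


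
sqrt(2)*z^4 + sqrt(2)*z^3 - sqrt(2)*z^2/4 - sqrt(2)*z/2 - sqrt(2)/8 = (z + 1/2)*(z - sqrt(2)/2)*(z + sqrt(2)/2)*(sqrt(2)*z + sqrt(2)/2)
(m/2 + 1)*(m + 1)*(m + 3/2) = m^3/2 + 9*m^2/4 + 13*m/4 + 3/2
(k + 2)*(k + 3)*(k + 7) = k^3 + 12*k^2 + 41*k + 42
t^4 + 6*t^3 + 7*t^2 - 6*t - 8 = (t - 1)*(t + 1)*(t + 2)*(t + 4)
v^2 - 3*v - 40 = (v - 8)*(v + 5)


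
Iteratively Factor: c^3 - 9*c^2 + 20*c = (c)*(c^2 - 9*c + 20) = c*(c - 4)*(c - 5)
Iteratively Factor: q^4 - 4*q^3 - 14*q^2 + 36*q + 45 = (q - 5)*(q^3 + q^2 - 9*q - 9) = (q - 5)*(q + 3)*(q^2 - 2*q - 3) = (q - 5)*(q + 1)*(q + 3)*(q - 3)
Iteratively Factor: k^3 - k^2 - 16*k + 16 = (k - 4)*(k^2 + 3*k - 4) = (k - 4)*(k + 4)*(k - 1)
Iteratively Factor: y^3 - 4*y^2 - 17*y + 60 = (y + 4)*(y^2 - 8*y + 15) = (y - 3)*(y + 4)*(y - 5)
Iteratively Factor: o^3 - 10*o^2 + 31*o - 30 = (o - 5)*(o^2 - 5*o + 6) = (o - 5)*(o - 2)*(o - 3)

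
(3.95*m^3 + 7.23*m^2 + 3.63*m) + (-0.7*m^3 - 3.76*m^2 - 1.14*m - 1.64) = 3.25*m^3 + 3.47*m^2 + 2.49*m - 1.64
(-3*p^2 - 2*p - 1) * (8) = -24*p^2 - 16*p - 8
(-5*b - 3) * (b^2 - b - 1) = -5*b^3 + 2*b^2 + 8*b + 3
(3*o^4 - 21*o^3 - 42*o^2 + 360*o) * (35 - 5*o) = -15*o^5 + 210*o^4 - 525*o^3 - 3270*o^2 + 12600*o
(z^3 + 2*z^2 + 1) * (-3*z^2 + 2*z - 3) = -3*z^5 - 4*z^4 + z^3 - 9*z^2 + 2*z - 3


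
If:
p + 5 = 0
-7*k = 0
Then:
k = 0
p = -5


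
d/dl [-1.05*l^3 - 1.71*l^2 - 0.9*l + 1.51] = -3.15*l^2 - 3.42*l - 0.9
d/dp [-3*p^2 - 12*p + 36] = -6*p - 12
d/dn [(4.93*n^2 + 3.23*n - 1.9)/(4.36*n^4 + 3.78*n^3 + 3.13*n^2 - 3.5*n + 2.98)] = (-42.9896*n^5 - 60.8838*n^4 + 8.7172*n^3 - 5.8189*n^2 + 41.2768*n + 2.9754)/(19.0096*n^8 + 32.9616*n^7 + 41.582*n^6 - 6.85720000000001*n^5 + 9.3225*n^4 + 0.6188*n^3 + 30.9048*n^2 - 20.86*n + 8.8804)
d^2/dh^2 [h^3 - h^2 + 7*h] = 6*h - 2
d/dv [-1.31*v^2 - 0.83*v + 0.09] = -2.62*v - 0.83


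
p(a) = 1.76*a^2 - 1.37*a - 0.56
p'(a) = 3.52*a - 1.37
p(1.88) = 3.08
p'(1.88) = 5.25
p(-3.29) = 23.00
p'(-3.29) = -12.95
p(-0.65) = 1.07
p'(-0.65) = -3.66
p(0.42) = -0.82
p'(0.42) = 0.11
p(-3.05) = 19.99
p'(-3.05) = -12.11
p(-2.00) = 9.22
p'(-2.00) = -8.41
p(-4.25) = 37.05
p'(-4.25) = -16.33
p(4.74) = 32.49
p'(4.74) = 15.31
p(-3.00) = 19.39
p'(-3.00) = -11.93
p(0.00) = -0.56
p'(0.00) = -1.37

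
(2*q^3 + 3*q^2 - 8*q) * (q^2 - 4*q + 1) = 2*q^5 - 5*q^4 - 18*q^3 + 35*q^2 - 8*q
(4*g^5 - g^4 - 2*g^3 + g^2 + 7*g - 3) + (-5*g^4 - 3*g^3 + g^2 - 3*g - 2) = 4*g^5 - 6*g^4 - 5*g^3 + 2*g^2 + 4*g - 5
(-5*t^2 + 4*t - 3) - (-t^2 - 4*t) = -4*t^2 + 8*t - 3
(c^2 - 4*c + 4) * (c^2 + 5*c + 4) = c^4 + c^3 - 12*c^2 + 4*c + 16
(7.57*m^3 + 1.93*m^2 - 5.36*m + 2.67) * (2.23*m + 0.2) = 16.8811*m^4 + 5.8179*m^3 - 11.5668*m^2 + 4.8821*m + 0.534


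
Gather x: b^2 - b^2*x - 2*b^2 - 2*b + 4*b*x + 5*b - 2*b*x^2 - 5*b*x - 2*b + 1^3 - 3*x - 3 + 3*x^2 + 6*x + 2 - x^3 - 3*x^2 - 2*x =-b^2 - 2*b*x^2 + b - x^3 + x*(-b^2 - b + 1)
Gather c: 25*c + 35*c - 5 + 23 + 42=60*c + 60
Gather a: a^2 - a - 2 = a^2 - a - 2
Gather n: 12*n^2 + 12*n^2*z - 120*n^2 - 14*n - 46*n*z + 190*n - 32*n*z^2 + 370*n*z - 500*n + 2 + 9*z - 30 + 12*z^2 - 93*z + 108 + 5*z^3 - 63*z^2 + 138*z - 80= n^2*(12*z - 108) + n*(-32*z^2 + 324*z - 324) + 5*z^3 - 51*z^2 + 54*z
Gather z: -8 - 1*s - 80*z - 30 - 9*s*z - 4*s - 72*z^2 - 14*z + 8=-5*s - 72*z^2 + z*(-9*s - 94) - 30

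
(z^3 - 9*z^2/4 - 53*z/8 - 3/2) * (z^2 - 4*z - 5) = z^5 - 25*z^4/4 - 21*z^3/8 + 145*z^2/4 + 313*z/8 + 15/2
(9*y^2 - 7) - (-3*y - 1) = 9*y^2 + 3*y - 6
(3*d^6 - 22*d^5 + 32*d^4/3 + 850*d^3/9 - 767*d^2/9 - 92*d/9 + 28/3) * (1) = 3*d^6 - 22*d^5 + 32*d^4/3 + 850*d^3/9 - 767*d^2/9 - 92*d/9 + 28/3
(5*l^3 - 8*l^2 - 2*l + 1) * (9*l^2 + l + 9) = 45*l^5 - 67*l^4 + 19*l^3 - 65*l^2 - 17*l + 9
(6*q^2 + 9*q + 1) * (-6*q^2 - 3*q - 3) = -36*q^4 - 72*q^3 - 51*q^2 - 30*q - 3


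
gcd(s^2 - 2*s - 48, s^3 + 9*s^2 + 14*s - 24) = s + 6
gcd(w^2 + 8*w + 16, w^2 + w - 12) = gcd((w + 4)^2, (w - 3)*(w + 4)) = w + 4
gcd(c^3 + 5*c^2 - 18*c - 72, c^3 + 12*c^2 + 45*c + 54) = c^2 + 9*c + 18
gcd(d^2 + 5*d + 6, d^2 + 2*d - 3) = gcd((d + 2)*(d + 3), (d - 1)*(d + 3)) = d + 3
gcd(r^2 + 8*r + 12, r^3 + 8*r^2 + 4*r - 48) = r + 6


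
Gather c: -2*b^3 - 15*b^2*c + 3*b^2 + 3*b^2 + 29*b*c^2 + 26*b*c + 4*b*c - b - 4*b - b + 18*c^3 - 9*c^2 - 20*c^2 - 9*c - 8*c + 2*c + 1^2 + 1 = -2*b^3 + 6*b^2 - 6*b + 18*c^3 + c^2*(29*b - 29) + c*(-15*b^2 + 30*b - 15) + 2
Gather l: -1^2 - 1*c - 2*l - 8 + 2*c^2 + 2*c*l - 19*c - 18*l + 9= 2*c^2 - 20*c + l*(2*c - 20)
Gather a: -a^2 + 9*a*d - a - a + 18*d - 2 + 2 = -a^2 + a*(9*d - 2) + 18*d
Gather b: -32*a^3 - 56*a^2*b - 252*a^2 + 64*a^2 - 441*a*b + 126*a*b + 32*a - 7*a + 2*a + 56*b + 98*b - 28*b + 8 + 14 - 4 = -32*a^3 - 188*a^2 + 27*a + b*(-56*a^2 - 315*a + 126) + 18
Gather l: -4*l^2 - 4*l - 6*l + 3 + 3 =-4*l^2 - 10*l + 6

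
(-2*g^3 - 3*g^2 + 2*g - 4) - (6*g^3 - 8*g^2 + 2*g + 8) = -8*g^3 + 5*g^2 - 12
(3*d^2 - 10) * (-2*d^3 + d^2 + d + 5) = -6*d^5 + 3*d^4 + 23*d^3 + 5*d^2 - 10*d - 50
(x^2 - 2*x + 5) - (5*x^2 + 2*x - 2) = -4*x^2 - 4*x + 7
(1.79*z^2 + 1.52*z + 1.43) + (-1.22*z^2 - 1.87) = 0.57*z^2 + 1.52*z - 0.44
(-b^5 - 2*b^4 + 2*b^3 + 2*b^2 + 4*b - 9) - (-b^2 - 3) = -b^5 - 2*b^4 + 2*b^3 + 3*b^2 + 4*b - 6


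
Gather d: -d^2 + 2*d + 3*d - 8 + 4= -d^2 + 5*d - 4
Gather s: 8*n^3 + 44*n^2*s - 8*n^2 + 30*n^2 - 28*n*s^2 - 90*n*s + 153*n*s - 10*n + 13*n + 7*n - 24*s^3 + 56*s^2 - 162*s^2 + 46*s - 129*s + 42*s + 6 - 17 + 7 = 8*n^3 + 22*n^2 + 10*n - 24*s^3 + s^2*(-28*n - 106) + s*(44*n^2 + 63*n - 41) - 4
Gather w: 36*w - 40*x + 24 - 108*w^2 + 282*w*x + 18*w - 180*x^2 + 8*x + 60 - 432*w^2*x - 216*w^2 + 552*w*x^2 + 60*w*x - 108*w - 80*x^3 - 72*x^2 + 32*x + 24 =w^2*(-432*x - 324) + w*(552*x^2 + 342*x - 54) - 80*x^3 - 252*x^2 + 108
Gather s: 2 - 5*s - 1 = 1 - 5*s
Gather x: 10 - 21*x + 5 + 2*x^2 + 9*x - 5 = 2*x^2 - 12*x + 10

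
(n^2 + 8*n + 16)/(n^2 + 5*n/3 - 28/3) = 3*(n + 4)/(3*n - 7)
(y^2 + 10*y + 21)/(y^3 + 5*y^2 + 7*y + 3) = (y + 7)/(y^2 + 2*y + 1)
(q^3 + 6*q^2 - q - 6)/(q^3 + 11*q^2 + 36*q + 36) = (q^2 - 1)/(q^2 + 5*q + 6)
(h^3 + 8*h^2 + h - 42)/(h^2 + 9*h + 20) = (h^3 + 8*h^2 + h - 42)/(h^2 + 9*h + 20)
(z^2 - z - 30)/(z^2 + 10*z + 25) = (z - 6)/(z + 5)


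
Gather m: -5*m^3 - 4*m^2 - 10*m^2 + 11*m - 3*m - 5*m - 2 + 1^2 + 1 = -5*m^3 - 14*m^2 + 3*m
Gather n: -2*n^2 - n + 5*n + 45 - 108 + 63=-2*n^2 + 4*n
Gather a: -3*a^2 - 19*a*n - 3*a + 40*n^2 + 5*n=-3*a^2 + a*(-19*n - 3) + 40*n^2 + 5*n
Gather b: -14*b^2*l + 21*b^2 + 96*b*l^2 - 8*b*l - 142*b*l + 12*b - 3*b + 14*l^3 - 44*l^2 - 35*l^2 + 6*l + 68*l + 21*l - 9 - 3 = b^2*(21 - 14*l) + b*(96*l^2 - 150*l + 9) + 14*l^3 - 79*l^2 + 95*l - 12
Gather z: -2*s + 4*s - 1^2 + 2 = 2*s + 1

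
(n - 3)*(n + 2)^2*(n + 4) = n^4 + 5*n^3 - 4*n^2 - 44*n - 48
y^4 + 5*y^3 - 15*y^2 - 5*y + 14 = (y - 2)*(y - 1)*(y + 1)*(y + 7)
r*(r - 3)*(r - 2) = r^3 - 5*r^2 + 6*r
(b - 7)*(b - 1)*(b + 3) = b^3 - 5*b^2 - 17*b + 21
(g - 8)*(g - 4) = g^2 - 12*g + 32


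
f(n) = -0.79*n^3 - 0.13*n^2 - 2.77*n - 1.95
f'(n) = -2.37*n^2 - 0.26*n - 2.77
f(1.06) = -5.97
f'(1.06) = -5.71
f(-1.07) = 1.83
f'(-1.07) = -5.21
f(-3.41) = 37.31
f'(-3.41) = -29.44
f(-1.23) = 2.73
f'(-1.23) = -6.04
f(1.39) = -8.17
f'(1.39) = -7.71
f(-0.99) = 1.43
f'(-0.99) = -4.84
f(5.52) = -154.08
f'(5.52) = -76.42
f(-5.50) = 140.79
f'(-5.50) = -73.03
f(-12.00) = 1377.69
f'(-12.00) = -340.93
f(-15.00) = 2676.60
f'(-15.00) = -532.12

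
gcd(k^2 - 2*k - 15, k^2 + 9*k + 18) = k + 3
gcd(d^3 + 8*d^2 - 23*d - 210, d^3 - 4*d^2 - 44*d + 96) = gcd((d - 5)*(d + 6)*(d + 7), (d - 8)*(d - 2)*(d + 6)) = d + 6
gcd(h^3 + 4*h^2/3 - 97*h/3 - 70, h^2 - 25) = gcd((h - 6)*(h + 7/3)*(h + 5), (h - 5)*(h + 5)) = h + 5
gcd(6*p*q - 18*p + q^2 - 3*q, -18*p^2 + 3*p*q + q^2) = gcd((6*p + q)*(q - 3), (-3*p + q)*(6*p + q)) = 6*p + q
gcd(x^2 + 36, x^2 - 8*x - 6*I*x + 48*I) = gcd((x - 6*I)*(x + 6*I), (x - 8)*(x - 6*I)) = x - 6*I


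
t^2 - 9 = (t - 3)*(t + 3)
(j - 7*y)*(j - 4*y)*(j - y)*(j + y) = j^4 - 11*j^3*y + 27*j^2*y^2 + 11*j*y^3 - 28*y^4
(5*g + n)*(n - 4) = 5*g*n - 20*g + n^2 - 4*n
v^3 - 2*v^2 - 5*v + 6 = (v - 3)*(v - 1)*(v + 2)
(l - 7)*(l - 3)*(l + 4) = l^3 - 6*l^2 - 19*l + 84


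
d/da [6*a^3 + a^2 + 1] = 2*a*(9*a + 1)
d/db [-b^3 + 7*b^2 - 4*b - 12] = -3*b^2 + 14*b - 4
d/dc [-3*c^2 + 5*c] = 5 - 6*c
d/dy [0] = 0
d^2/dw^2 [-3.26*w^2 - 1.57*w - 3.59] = -6.52000000000000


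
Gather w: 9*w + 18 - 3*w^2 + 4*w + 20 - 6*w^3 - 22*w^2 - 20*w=-6*w^3 - 25*w^2 - 7*w + 38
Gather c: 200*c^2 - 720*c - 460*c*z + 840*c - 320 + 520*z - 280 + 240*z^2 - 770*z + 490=200*c^2 + c*(120 - 460*z) + 240*z^2 - 250*z - 110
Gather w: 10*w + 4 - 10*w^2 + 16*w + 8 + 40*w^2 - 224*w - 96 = 30*w^2 - 198*w - 84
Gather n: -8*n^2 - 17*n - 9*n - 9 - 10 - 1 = -8*n^2 - 26*n - 20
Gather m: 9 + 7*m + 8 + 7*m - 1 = 14*m + 16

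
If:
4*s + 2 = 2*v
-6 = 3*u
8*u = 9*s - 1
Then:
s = -5/3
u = -2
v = -7/3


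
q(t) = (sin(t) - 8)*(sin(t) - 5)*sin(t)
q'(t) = (sin(t) - 8)*(sin(t) - 5)*cos(t) + (sin(t) - 8)*sin(t)*cos(t) + (sin(t) - 5)*sin(t)*cos(t)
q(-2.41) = -32.82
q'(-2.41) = -43.69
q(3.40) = -11.09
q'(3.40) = -45.28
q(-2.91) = -9.88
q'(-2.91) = -44.89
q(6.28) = -0.13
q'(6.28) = 40.08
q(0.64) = 19.46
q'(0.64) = 20.49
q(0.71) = 20.83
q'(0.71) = 18.45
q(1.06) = 25.67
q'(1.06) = 9.58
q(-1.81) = -52.05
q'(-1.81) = -16.13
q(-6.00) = 10.18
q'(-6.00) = 31.66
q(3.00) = 5.39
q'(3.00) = -36.03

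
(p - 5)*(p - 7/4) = p^2 - 27*p/4 + 35/4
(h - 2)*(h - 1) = h^2 - 3*h + 2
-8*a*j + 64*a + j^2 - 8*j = (-8*a + j)*(j - 8)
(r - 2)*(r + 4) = r^2 + 2*r - 8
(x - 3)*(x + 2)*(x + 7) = x^3 + 6*x^2 - 13*x - 42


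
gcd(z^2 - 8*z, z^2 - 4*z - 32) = z - 8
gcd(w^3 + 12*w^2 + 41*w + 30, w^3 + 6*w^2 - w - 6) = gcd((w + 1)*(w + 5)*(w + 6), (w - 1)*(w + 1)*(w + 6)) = w^2 + 7*w + 6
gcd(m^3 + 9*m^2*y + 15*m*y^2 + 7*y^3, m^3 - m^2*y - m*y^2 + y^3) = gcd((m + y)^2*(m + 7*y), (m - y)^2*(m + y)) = m + y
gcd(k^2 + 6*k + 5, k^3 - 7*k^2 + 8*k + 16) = k + 1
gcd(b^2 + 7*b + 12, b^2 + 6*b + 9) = b + 3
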